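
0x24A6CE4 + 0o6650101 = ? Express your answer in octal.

0o231336445

0x24A6CE4 = 0o222466344 in octal.
Add column by column in base 8, right to left:
  4+1 = 5
  4+0 = 4
  3+1 = 4
  6+0 = 6
  6+5 = 3 carry 1
  4+6+1 = 3 carry 1
  2+6+1 = 1 carry 1
  2+0+1 = 3
  2+0 = 2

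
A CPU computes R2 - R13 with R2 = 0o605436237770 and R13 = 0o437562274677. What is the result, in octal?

0o145653743071

Subtract column by column in base 8:
  0-7 → 1 (borrow)
  7-7-1 → 7 (borrow)
  7-6-1 → 0
  7-4 → 3
  3-7 → 4 (borrow)
  2-2-1 → 7 (borrow)
  6-2-1 → 3
  3-6 → 5 (borrow)
  4-5-1 → 6 (borrow)
  5-7-1 → 5 (borrow)
  0-3-1 → 4 (borrow)
  6-4-1 → 1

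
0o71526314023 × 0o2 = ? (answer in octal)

Multiply each base-8 digit by 2, carrying:
  3×2 = 6 → write 6
  2×2 = 4 → write 4
  0×2 = 0 → write 0
  4×2 = 8 → write 0 carry 1
  1×2+1 = 3 → write 3
  3×2 = 6 → write 6
  6×2 = 12 → write 4 carry 1
  2×2+1 = 5 → write 5
  5×2 = 10 → write 2 carry 1
  1×2+1 = 3 → write 3
  7×2 = 14 → write 6 carry 1
  remaining carry: 1

0o163254630046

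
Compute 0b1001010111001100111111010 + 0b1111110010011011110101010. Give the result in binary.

0b11001001001101000110100100

Add column by column in base 2, right to left:
  0+0 = 0
  1+1 = 0 carry 1
  0+0+1 = 1
  1+1 = 0 carry 1
  1+0+1 = 0 carry 1
  1+1+1 = 1 carry 1
  1+0+1 = 0 carry 1
  1+1+1 = 1 carry 1
  1+1+1 = 1 carry 1
  0+1+1 = 0 carry 1
  0+1+1 = 0 carry 1
  1+0+1 = 0 carry 1
  1+1+1 = 1 carry 1
  0+1+1 = 0 carry 1
  0+0+1 = 1
  1+0 = 1
  1+1 = 0 carry 1
  1+0+1 = 0 carry 1
  0+0+1 = 1
  1+1 = 0 carry 1
  0+1+1 = 0 carry 1
  1+1+1 = 1 carry 1
  0+1+1 = 0 carry 1
  0+1+1 = 0 carry 1
  1+1+1 = 1 carry 1
  final carry 1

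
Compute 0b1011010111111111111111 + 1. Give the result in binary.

0b1011011000000000000000

The trailing 15 digits are 1 (max in base 2), so adding 1 cascades: they roll to 0 and the next digit up increments.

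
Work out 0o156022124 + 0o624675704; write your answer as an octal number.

Add column by column in base 8, right to left:
  4+4 = 0 carry 1
  2+0+1 = 3
  1+7 = 0 carry 1
  2+5+1 = 0 carry 1
  2+7+1 = 2 carry 1
  0+6+1 = 7
  6+4 = 2 carry 1
  5+2+1 = 0 carry 1
  1+6+1 = 0 carry 1
  final carry 1

0o1002720030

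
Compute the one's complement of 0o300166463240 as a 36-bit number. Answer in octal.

0o477611314537

Each oct digit d becomes 7−d:
  3→4, 0→7, 0→7, 1→6, 6→1, 6→1, 4→3, 6→1, 3→4, 2→5, 4→3, 0→7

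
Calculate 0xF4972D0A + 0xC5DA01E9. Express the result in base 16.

0x1BA712EF3

Add column by column in base 16, right to left:
  A+9 = 3 carry 1
  0+E+1 = F
  D+1 = E
  2+0 = 2
  7+A = 1 carry 1
  9+D+1 = 7 carry 1
  4+5+1 = A
  F+C = B carry 1
  final carry 1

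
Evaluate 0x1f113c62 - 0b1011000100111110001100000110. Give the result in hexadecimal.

0x13fd595c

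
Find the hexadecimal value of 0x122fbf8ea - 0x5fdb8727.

Subtract column by column in base 16:
  a-7 → 3
  e-2 → c
  8-7 → 1
  f-8 → 7
  b-b → 0
  f-d → 2
  2-f → 3 (borrow)
  2-5-1 → c (borrow)
  1-0-1 → 0

0xc32071c3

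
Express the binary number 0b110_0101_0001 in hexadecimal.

0x651

Group the bits into nibbles: 0110 0101 0001 → 651.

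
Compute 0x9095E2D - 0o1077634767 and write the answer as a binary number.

0b10100010010000110110

0x9095E2D = 0b1001000010010101111000101101 in binary.
0o1077634767 = 0b1000111111110011100111110111 in binary.
Subtract column by column in base 2:
  1-1 → 0
  0-1 → 1 (borrow)
  1-1-1 → 1 (borrow)
  1-0-1 → 0
  0-1 → 1 (borrow)
  1-1-1 → 1 (borrow)
  0-1-1 → 0 (borrow)
  0-1-1 → 0 (borrow)
  0-1-1 → 0 (borrow)
  1-0-1 → 0
  1-0 → 1
  1-1 → 0
  1-1 → 0
  0-1 → 1 (borrow)
  1-0-1 → 0
  0-0 → 0
  1-1 → 0
  0-1 → 1 (borrow)
  0-1-1 → 0 (borrow)
  1-1-1 → 1 (borrow)
  0-1-1 → 0 (borrow)
  0-1-1 → 0 (borrow)
  0-1-1 → 0 (borrow)
  0-1-1 → 0 (borrow)
  1-0-1 → 0
  0-0 → 0
  0-0 → 0
  1-1 → 0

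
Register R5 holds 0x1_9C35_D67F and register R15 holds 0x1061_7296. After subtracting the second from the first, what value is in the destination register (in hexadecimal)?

0x18BD463E9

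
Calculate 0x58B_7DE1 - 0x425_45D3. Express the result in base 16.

0x166380E

Subtract column by column in base 16:
  1-3 → E (borrow)
  E-D-1 → 0
  D-5 → 8
  7-4 → 3
  B-5 → 6
  8-2 → 6
  5-4 → 1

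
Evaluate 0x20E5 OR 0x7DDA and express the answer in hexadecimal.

OR each hex digit independently (no carries):
  2|7=7, 0|D=D, E|D=F, 5|A=F

0x7DFF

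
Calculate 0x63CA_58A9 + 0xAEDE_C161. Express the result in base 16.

Add column by column in base 16, right to left:
  9+1 = A
  A+6 = 0 carry 1
  8+1+1 = A
  5+C = 1 carry 1
  A+E+1 = 9 carry 1
  C+D+1 = A carry 1
  3+E+1 = 2 carry 1
  6+A+1 = 1 carry 1
  final carry 1

0x112A91A0A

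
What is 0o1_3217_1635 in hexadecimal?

0x168F39D

Each octal digit is 3 bits: 1=001 3=011 2=010 1=001 7=111 1=001 6=110 3=011 5=101.
Group the bits into nibbles: 0001 0110 1000 1111 0011 1001 1101 → 168F39D.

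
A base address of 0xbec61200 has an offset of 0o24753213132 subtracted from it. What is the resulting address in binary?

0b10111000110001111101110100110

0xbec61200 = 0b10111110110001100001001000000000 in binary.
0o24753213132 = 0b10100111101011010001011001011010 in binary.
Subtract column by column in base 2:
  0-0 → 0
  0-1 → 1 (borrow)
  0-0-1 → 1 (borrow)
  0-1-1 → 0 (borrow)
  0-1-1 → 0 (borrow)
  0-0-1 → 1 (borrow)
  0-1-1 → 0 (borrow)
  0-0-1 → 1 (borrow)
  0-0-1 → 1 (borrow)
  1-1-1 → 1 (borrow)
  0-1-1 → 0 (borrow)
  0-0-1 → 1 (borrow)
  1-1-1 → 1 (borrow)
  0-0-1 → 1 (borrow)
  0-0-1 → 1 (borrow)
  0-0-1 → 1 (borrow)
  0-1-1 → 0 (borrow)
  1-0-1 → 0
  1-1 → 0
  0-1 → 1 (borrow)
  0-0-1 → 1 (borrow)
  0-1-1 → 0 (borrow)
  1-0-1 → 0
  1-1 → 0
  0-1 → 1 (borrow)
  1-1-1 → 1 (borrow)
  1-1-1 → 1 (borrow)
  1-0-1 → 0
  1-0 → 1
  1-1 → 0
  0-0 → 0
  1-1 → 0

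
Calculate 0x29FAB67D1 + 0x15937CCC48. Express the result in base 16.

0x1833283419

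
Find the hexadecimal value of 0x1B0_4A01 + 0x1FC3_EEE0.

Add column by column in base 16, right to left:
  1+0 = 1
  0+E = E
  A+E = 8 carry 1
  4+E+1 = 3 carry 1
  0+3+1 = 4
  B+C = 7 carry 1
  1+F+1 = 1 carry 1
  0+1+1 = 2

0x217438E1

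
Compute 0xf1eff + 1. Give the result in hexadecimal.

0xf1f00

The trailing 2 digits are F (max in base 16), so adding 1 cascades: they roll to 0 and the next digit up increments.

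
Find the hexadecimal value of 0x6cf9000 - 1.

The trailing 3 digits are 0, so subtracting 1 borrows through: they become F and the next digit up decrements.

0x6cf8fff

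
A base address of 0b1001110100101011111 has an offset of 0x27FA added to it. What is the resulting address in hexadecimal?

0x51159

0b1001110100101011111 = 0x4E95F in hexadecimal.
Add column by column in base 16, right to left:
  F+A = 9 carry 1
  5+F+1 = 5 carry 1
  9+7+1 = 1 carry 1
  E+2+1 = 1 carry 1
  4+0+1 = 5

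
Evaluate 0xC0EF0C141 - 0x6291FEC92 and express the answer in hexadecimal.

0x5E5D0D4AF

Subtract column by column in base 16:
  1-2 → F (borrow)
  4-9-1 → A (borrow)
  1-C-1 → 4 (borrow)
  C-E-1 → D (borrow)
  0-F-1 → 0 (borrow)
  F-1-1 → D
  E-9 → 5
  0-2 → E (borrow)
  C-6-1 → 5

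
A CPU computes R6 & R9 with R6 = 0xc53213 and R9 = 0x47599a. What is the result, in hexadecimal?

AND each hex digit independently (no carries):
  c&4=4, 5&7=5, 3&5=1, 2&9=0, 1&9=1, 3&a=2

0x451012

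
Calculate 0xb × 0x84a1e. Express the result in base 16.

Multiply each base-16 digit by 11, carrying:
  e×11 = 154 → write a carry 9
  1×11+9 = 20 → write 4 carry 1
  a×11+1 = 111 → write f carry 6
  4×11+6 = 50 → write 2 carry 3
  8×11+3 = 91 → write b carry 5
  remaining carry: 5

0x5b2f4a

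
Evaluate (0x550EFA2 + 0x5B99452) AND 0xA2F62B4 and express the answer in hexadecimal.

Add column by column in base 16, right to left:
  2+2 = 4
  A+5 = F
  F+4 = 3 carry 1
  E+9+1 = 8 carry 1
  0+9+1 = A
  5+B = 0 carry 1
  5+5+1 = B
Sum = 0xB0A83F4; now AND with 0xA2F62B4:
  B&A=A, 0&2=0, A&F=A, 8&6=0, 3&2=2, F&B=B, 4&4=4

0xA0A02B4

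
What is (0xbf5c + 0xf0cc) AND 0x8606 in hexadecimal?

0x8000

Add column by column in base 16, right to left:
  c+c = 8 carry 1
  5+c+1 = 2 carry 1
  f+0+1 = 0 carry 1
  b+f+1 = b carry 1
  final carry 1
Sum = 0x1b028; now AND with 0x8606:
  1&0=0, b&8=8, 0&6=0, 2&0=0, 8&6=0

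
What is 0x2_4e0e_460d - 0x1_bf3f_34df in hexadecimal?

0x8ecf112e

Subtract column by column in base 16:
  d-f → e (borrow)
  0-d-1 → 2 (borrow)
  6-4-1 → 1
  4-3 → 1
  e-f → f (borrow)
  0-3-1 → c (borrow)
  e-f-1 → e (borrow)
  4-b-1 → 8 (borrow)
  2-1-1 → 0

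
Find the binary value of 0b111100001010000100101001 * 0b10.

0b1111000010100001001010010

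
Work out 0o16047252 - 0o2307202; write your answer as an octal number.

Subtract column by column in base 8:
  2-2 → 0
  5-0 → 5
  2-2 → 0
  7-7 → 0
  4-0 → 4
  0-3 → 5 (borrow)
  6-2-1 → 3
  1-0 → 1

0o13540050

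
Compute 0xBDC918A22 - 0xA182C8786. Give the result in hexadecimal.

0x1C465029C

Subtract column by column in base 16:
  2-6 → C (borrow)
  2-8-1 → 9 (borrow)
  A-7-1 → 2
  8-8 → 0
  1-C → 5 (borrow)
  9-2-1 → 6
  C-8 → 4
  D-1 → C
  B-A → 1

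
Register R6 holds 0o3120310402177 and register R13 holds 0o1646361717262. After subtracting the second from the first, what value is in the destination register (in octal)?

Subtract column by column in base 8:
  7-2 → 5
  7-6 → 1
  1-2 → 7 (borrow)
  2-7-1 → 2 (borrow)
  0-1-1 → 6 (borrow)
  4-7-1 → 4 (borrow)
  0-1-1 → 6 (borrow)
  1-6-1 → 2 (borrow)
  3-3-1 → 7 (borrow)
  0-6-1 → 1 (borrow)
  2-4-1 → 5 (borrow)
  1-6-1 → 2 (borrow)
  3-1-1 → 1

0o1251726462715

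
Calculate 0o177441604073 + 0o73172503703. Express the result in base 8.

Add column by column in base 8, right to left:
  3+3 = 6
  7+0 = 7
  0+7 = 7
  4+3 = 7
  0+0 = 0
  6+5 = 3 carry 1
  1+2+1 = 4
  4+7 = 3 carry 1
  4+1+1 = 6
  7+3 = 2 carry 1
  7+7+1 = 7 carry 1
  1+0+1 = 2

0o272634307776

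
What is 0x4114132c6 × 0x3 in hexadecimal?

Multiply each base-16 digit by 3, carrying:
  6×3 = 18 → write 2 carry 1
  c×3+1 = 37 → write 5 carry 2
  2×3+2 = 8 → write 8
  3×3 = 9 → write 9
  1×3 = 3 → write 3
  4×3 = 12 → write c
  1×3 = 3 → write 3
  1×3 = 3 → write 3
  4×3 = 12 → write c

0xc33c39852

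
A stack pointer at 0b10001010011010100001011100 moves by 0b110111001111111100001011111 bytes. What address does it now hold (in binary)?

Add column by column in base 2, right to left:
  0+1 = 1
  0+1 = 1
  1+1 = 0 carry 1
  1+1+1 = 1 carry 1
  1+1+1 = 1 carry 1
  0+0+1 = 1
  1+1 = 0 carry 1
  0+0+1 = 1
  0+0 = 0
  0+0 = 0
  0+0 = 0
  1+1 = 0 carry 1
  0+1+1 = 0 carry 1
  1+1+1 = 1 carry 1
  0+1+1 = 0 carry 1
  1+1+1 = 1 carry 1
  1+1+1 = 1 carry 1
  0+1+1 = 0 carry 1
  0+1+1 = 0 carry 1
  1+0+1 = 0 carry 1
  0+0+1 = 1
  1+1 = 0 carry 1
  0+1+1 = 0 carry 1
  0+1+1 = 0 carry 1
  0+0+1 = 1
  1+1 = 0 carry 1
  0+1+1 = 0 carry 1
  final carry 1

0b1001000100011010000010111011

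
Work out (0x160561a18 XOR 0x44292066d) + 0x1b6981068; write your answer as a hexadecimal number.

First 0x160561a18 XOR 0x44292066d = 0x522c41c75.
Add column by column in base 16, right to left:
  5+8 = d
  7+6 = d
  c+0 = c
  1+1 = 2
  4+8 = c
  c+9 = 5 carry 1
  2+6+1 = 9
  2+b = d
  5+1 = 6

0x6d95c2cdd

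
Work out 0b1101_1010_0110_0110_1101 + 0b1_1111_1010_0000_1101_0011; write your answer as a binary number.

0b1011010100011101000000

Add column by column in base 2, right to left:
  1+1 = 0 carry 1
  0+1+1 = 0 carry 1
  1+0+1 = 0 carry 1
  1+0+1 = 0 carry 1
  0+1+1 = 0 carry 1
  1+0+1 = 0 carry 1
  1+1+1 = 1 carry 1
  0+1+1 = 0 carry 1
  0+0+1 = 1
  1+0 = 1
  1+0 = 1
  0+0 = 0
  0+0 = 0
  1+1 = 0 carry 1
  0+0+1 = 1
  1+1 = 0 carry 1
  1+1+1 = 1 carry 1
  0+1+1 = 0 carry 1
  1+1+1 = 1 carry 1
  1+1+1 = 1 carry 1
  0+1+1 = 0 carry 1
  final carry 1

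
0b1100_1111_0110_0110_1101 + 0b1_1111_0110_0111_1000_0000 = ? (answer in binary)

0b1011000101110111101101

Add column by column in base 2, right to left:
  1+0 = 1
  0+0 = 0
  1+0 = 1
  1+0 = 1
  0+0 = 0
  1+0 = 1
  1+0 = 1
  0+1 = 1
  0+1 = 1
  1+1 = 0 carry 1
  1+1+1 = 1 carry 1
  0+0+1 = 1
  1+0 = 1
  1+1 = 0 carry 1
  1+1+1 = 1 carry 1
  1+0+1 = 0 carry 1
  0+1+1 = 0 carry 1
  0+1+1 = 0 carry 1
  1+1+1 = 1 carry 1
  1+1+1 = 1 carry 1
  0+1+1 = 0 carry 1
  final carry 1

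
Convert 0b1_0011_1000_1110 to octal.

Group the bits in threes: 001 001 110 001 110 → 11616.

0o11616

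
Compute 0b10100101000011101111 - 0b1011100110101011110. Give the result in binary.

0b1001000001110010001

Subtract column by column in base 2:
  1-0 → 1
  1-1 → 0
  1-1 → 0
  1-1 → 0
  0-1 → 1 (borrow)
  1-0-1 → 0
  1-1 → 0
  1-0 → 1
  0-1 → 1 (borrow)
  0-0-1 → 1 (borrow)
  0-1-1 → 0 (borrow)
  0-1-1 → 0 (borrow)
  1-0-1 → 0
  0-0 → 0
  1-1 → 0
  0-1 → 1 (borrow)
  0-1-1 → 0 (borrow)
  1-0-1 → 0
  0-1 → 1 (borrow)
  1-0-1 → 0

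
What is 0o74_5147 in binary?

0b111100101001100111

Each octal digit is 3 bits: 7=111 4=100 5=101 1=001 4=100 7=111.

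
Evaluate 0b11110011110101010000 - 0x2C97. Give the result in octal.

0o3610271

0b11110011110101010000 = 0o3636520 in octal.
0x2C97 = 0o26227 in octal.
Subtract column by column in base 8:
  0-7 → 1 (borrow)
  2-2-1 → 7 (borrow)
  5-2-1 → 2
  6-6 → 0
  3-2 → 1
  6-0 → 6
  3-0 → 3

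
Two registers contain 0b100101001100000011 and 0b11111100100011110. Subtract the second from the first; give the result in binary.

0b101100111100101

Subtract column by column in base 2:
  1-0 → 1
  1-1 → 0
  0-1 → 1 (borrow)
  0-1-1 → 0 (borrow)
  0-1-1 → 0 (borrow)
  0-0-1 → 1 (borrow)
  0-0-1 → 1 (borrow)
  0-0-1 → 1 (borrow)
  1-1-1 → 1 (borrow)
  1-0-1 → 0
  0-0 → 0
  0-1 → 1 (borrow)
  1-1-1 → 1 (borrow)
  0-1-1 → 0 (borrow)
  1-1-1 → 1 (borrow)
  0-1-1 → 0 (borrow)
  0-1-1 → 0 (borrow)
  1-0-1 → 0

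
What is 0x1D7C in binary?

Expand each hex digit to 4 bits: 1=0001 D=1101 7=0111 C=1100.

0b1110101111100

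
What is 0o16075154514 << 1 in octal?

0o34172331230

1 bits is not a whole number of base-8 digits; in binary: 1110000111101001101100101001100 << 1 = 11100001111010011011001010011000.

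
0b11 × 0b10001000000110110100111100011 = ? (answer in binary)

Multiply each base-2 digit by 3, carrying:
  1×3 = 3 → write 1 carry 1
  1×3+1 = 4 → write 0 carry 2
  0×3+2 = 2 → write 0 carry 1
  0×3+1 = 1 → write 1
  0×3 = 0 → write 0
  1×3 = 3 → write 1 carry 1
  1×3+1 = 4 → write 0 carry 2
  1×3+2 = 5 → write 1 carry 2
  1×3+2 = 5 → write 1 carry 2
  0×3+2 = 2 → write 0 carry 1
  0×3+1 = 1 → write 1
  1×3 = 3 → write 1 carry 1
  0×3+1 = 1 → write 1
  1×3 = 3 → write 1 carry 1
  1×3+1 = 4 → write 0 carry 2
  0×3+2 = 2 → write 0 carry 1
  1×3+1 = 4 → write 0 carry 2
  1×3+2 = 5 → write 1 carry 2
  0×3+2 = 2 → write 0 carry 1
  0×3+1 = 1 → write 1
  0×3 = 0 → write 0
  0×3 = 0 → write 0
  0×3 = 0 → write 0
  0×3 = 0 → write 0
  1×3 = 3 → write 1 carry 1
  0×3+1 = 1 → write 1
  0×3 = 0 → write 0
  0×3 = 0 → write 0
  1×3 = 3 → write 1 carry 1
  remaining carry: 1

0b110011000010100011110110101001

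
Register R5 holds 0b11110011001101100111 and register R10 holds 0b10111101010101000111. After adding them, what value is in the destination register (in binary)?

Add column by column in base 2, right to left:
  1+1 = 0 carry 1
  1+1+1 = 1 carry 1
  1+1+1 = 1 carry 1
  0+0+1 = 1
  0+0 = 0
  1+0 = 1
  1+1 = 0 carry 1
  0+0+1 = 1
  1+1 = 0 carry 1
  1+0+1 = 0 carry 1
  0+1+1 = 0 carry 1
  0+0+1 = 1
  1+1 = 0 carry 1
  1+0+1 = 0 carry 1
  0+1+1 = 0 carry 1
  0+1+1 = 0 carry 1
  1+1+1 = 1 carry 1
  1+1+1 = 1 carry 1
  1+0+1 = 0 carry 1
  1+1+1 = 1 carry 1
  final carry 1

0b110110000100010101110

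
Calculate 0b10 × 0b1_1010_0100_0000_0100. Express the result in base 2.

0b110100100000001000

Multiply each base-2 digit by 2, carrying:
  0×2 = 0 → write 0
  0×2 = 0 → write 0
  1×2 = 2 → write 0 carry 1
  0×2+1 = 1 → write 1
  0×2 = 0 → write 0
  0×2 = 0 → write 0
  0×2 = 0 → write 0
  0×2 = 0 → write 0
  0×2 = 0 → write 0
  0×2 = 0 → write 0
  1×2 = 2 → write 0 carry 1
  0×2+1 = 1 → write 1
  0×2 = 0 → write 0
  1×2 = 2 → write 0 carry 1
  0×2+1 = 1 → write 1
  1×2 = 2 → write 0 carry 1
  1×2+1 = 3 → write 1 carry 1
  remaining carry: 1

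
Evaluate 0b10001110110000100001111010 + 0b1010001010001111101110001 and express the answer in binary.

0b11100000000010011111101011

Add column by column in base 2, right to left:
  0+1 = 1
  1+0 = 1
  0+0 = 0
  1+0 = 1
  1+1 = 0 carry 1
  1+1+1 = 1 carry 1
  1+1+1 = 1 carry 1
  0+0+1 = 1
  0+1 = 1
  0+1 = 1
  0+1 = 1
  1+1 = 0 carry 1
  0+1+1 = 0 carry 1
  0+0+1 = 1
  0+0 = 0
  0+0 = 0
  1+1 = 0 carry 1
  1+0+1 = 0 carry 1
  0+1+1 = 0 carry 1
  1+0+1 = 0 carry 1
  1+0+1 = 0 carry 1
  1+0+1 = 0 carry 1
  0+1+1 = 0 carry 1
  0+0+1 = 1
  0+1 = 1
  1+0 = 1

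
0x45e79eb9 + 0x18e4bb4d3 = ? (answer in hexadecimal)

0x1d433538c

Add column by column in base 16, right to left:
  9+3 = c
  b+d = 8 carry 1
  e+4+1 = 3 carry 1
  9+b+1 = 5 carry 1
  7+b+1 = 3 carry 1
  e+4+1 = 3 carry 1
  5+e+1 = 4 carry 1
  4+8+1 = d
  0+1 = 1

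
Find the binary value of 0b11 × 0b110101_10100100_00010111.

Multiply each base-2 digit by 3, carrying:
  1×3 = 3 → write 1 carry 1
  1×3+1 = 4 → write 0 carry 2
  1×3+2 = 5 → write 1 carry 2
  0×3+2 = 2 → write 0 carry 1
  1×3+1 = 4 → write 0 carry 2
  0×3+2 = 2 → write 0 carry 1
  0×3+1 = 1 → write 1
  0×3 = 0 → write 0
  0×3 = 0 → write 0
  0×3 = 0 → write 0
  1×3 = 3 → write 1 carry 1
  0×3+1 = 1 → write 1
  0×3 = 0 → write 0
  1×3 = 3 → write 1 carry 1
  0×3+1 = 1 → write 1
  1×3 = 3 → write 1 carry 1
  1×3+1 = 4 → write 0 carry 2
  0×3+2 = 2 → write 0 carry 1
  1×3+1 = 4 → write 0 carry 2
  0×3+2 = 2 → write 0 carry 1
  1×3+1 = 4 → write 0 carry 2
  1×3+2 = 5 → write 1 carry 2
  remaining carry: 10

0b101000001110110001000101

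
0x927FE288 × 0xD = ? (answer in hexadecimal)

0x7707E80E8

Multiply each base-16 digit by 13, carrying:
  8×13 = 104 → write 8 carry 6
  8×13+6 = 110 → write E carry 6
  2×13+6 = 32 → write 0 carry 2
  E×13+2 = 184 → write 8 carry 11
  F×13+11 = 206 → write E carry 12
  7×13+12 = 103 → write 7 carry 6
  2×13+6 = 32 → write 0 carry 2
  9×13+2 = 119 → write 7 carry 7
  remaining carry: 7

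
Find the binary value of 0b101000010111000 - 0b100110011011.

Subtract column by column in base 2:
  0-1 → 1 (borrow)
  0-1-1 → 0 (borrow)
  0-0-1 → 1 (borrow)
  1-1-1 → 1 (borrow)
  1-1-1 → 1 (borrow)
  1-0-1 → 0
  0-0 → 0
  1-1 → 0
  0-1 → 1 (borrow)
  0-0-1 → 1 (borrow)
  0-0-1 → 1 (borrow)
  0-1-1 → 0 (borrow)
  1-0-1 → 0
  0-0 → 0
  1-0 → 1

0b100011100011101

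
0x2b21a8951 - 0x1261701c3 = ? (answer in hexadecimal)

0x18c03878e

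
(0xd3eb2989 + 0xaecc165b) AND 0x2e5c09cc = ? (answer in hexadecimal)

0x21409c4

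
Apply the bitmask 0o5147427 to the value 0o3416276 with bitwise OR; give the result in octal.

0o7557677

OR each oct digit independently (no carries):
  3|5=7, 4|1=5, 1|4=5, 6|7=7, 2|4=6, 7|2=7, 6|7=7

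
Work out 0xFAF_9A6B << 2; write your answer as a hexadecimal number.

0x3EBE69AC

2 bits is not a whole number of base-16 digits; in binary: 1111101011111001101001101011 << 2 = 111110101111100110100110101100.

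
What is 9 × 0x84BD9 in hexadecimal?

0x4AAAA1

Multiply each base-16 digit by 9, carrying:
  9×9 = 81 → write 1 carry 5
  D×9+5 = 122 → write A carry 7
  B×9+7 = 106 → write A carry 6
  4×9+6 = 42 → write A carry 2
  8×9+2 = 74 → write A carry 4
  remaining carry: 4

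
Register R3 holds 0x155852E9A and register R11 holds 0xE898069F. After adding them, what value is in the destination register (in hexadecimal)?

Add column by column in base 16, right to left:
  A+F = 9 carry 1
  9+9+1 = 3 carry 1
  E+6+1 = 5 carry 1
  2+0+1 = 3
  5+8 = D
  8+9 = 1 carry 1
  5+8+1 = E
  5+E = 3 carry 1
  1+0+1 = 2

0x23E1D3539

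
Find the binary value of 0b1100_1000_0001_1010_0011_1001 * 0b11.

0b10010110000100111010101011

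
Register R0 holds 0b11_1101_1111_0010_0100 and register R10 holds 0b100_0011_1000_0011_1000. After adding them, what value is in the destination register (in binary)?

0b10000001011101011100

Add column by column in base 2, right to left:
  0+0 = 0
  0+0 = 0
  1+0 = 1
  0+1 = 1
  0+1 = 1
  1+1 = 0 carry 1
  0+0+1 = 1
  0+0 = 0
  1+0 = 1
  1+0 = 1
  1+0 = 1
  1+1 = 0 carry 1
  1+1+1 = 1 carry 1
  0+1+1 = 0 carry 1
  1+0+1 = 0 carry 1
  1+0+1 = 0 carry 1
  1+0+1 = 0 carry 1
  1+0+1 = 0 carry 1
  0+1+1 = 0 carry 1
  final carry 1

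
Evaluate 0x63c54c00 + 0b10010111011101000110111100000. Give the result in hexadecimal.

0x76b3d9e0

0b10010111011101000110111100000 = 0x12ee8de0 in hexadecimal.
Add column by column in base 16, right to left:
  0+0 = 0
  0+e = e
  c+d = 9 carry 1
  4+8+1 = d
  5+e = 3 carry 1
  c+e+1 = b carry 1
  3+2+1 = 6
  6+1 = 7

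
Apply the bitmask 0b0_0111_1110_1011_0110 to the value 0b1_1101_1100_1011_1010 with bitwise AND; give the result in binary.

AND bit by bit (1 only where both bits are 1):
  11101110010111010
& 00111111010110110
= 00101110010110010

0b00101110010110010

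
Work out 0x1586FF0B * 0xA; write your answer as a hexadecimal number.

Multiply each base-16 digit by 10, carrying:
  B×10 = 110 → write E carry 6
  0×10+6 = 6 → write 6
  F×10 = 150 → write 6 carry 9
  F×10+9 = 159 → write F carry 9
  6×10+9 = 69 → write 5 carry 4
  8×10+4 = 84 → write 4 carry 5
  5×10+5 = 55 → write 7 carry 3
  1×10+3 = 13 → write D

0xD745F66E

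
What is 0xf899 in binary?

Expand each hex digit to 4 bits: f=1111 8=1000 9=1001 9=1001.

0b1111100010011001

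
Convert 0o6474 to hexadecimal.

0xD3C

Each octal digit is 3 bits: 6=110 4=100 7=111 4=100.
Group the bits into nibbles: 1101 0011 1100 → D3C.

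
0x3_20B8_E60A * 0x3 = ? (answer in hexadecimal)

Multiply each base-16 digit by 3, carrying:
  A×3 = 30 → write E carry 1
  0×3+1 = 1 → write 1
  6×3 = 18 → write 2 carry 1
  E×3+1 = 43 → write B carry 2
  8×3+2 = 26 → write A carry 1
  B×3+1 = 34 → write 2 carry 2
  0×3+2 = 2 → write 2
  2×3 = 6 → write 6
  3×3 = 9 → write 9

0x9622AB21E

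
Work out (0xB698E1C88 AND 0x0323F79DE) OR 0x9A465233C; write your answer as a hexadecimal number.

0x9A46F3BBC

0xB698E1C88 AND 0x0323F79DE = 0x0200E1888.
Then OR with 0x9A465233C.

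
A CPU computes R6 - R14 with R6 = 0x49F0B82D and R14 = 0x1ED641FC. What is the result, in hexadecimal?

Subtract column by column in base 16:
  D-C → 1
  2-F → 3 (borrow)
  8-1-1 → 6
  B-4 → 7
  0-6 → A (borrow)
  F-D-1 → 1
  9-E → B (borrow)
  4-1-1 → 2

0x2B1A7631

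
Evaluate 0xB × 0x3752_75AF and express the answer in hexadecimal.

0x2608B0E85

Multiply each base-16 digit by 11, carrying:
  F×11 = 165 → write 5 carry 10
  A×11+10 = 120 → write 8 carry 7
  5×11+7 = 62 → write E carry 3
  7×11+3 = 80 → write 0 carry 5
  2×11+5 = 27 → write B carry 1
  5×11+1 = 56 → write 8 carry 3
  7×11+3 = 80 → write 0 carry 5
  3×11+5 = 38 → write 6 carry 2
  remaining carry: 2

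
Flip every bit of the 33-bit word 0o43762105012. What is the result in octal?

0o34015672765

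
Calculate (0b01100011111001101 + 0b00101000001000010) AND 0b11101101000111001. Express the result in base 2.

0b10001100000001001

Add column by column in base 2, right to left:
  1+0 = 1
  0+1 = 1
  1+0 = 1
  1+0 = 1
  0+0 = 0
  0+0 = 0
  1+1 = 0 carry 1
  1+0+1 = 0 carry 1
  1+0+1 = 0 carry 1
  1+0+1 = 0 carry 1
  1+0+1 = 0 carry 1
  0+0+1 = 1
  0+1 = 1
  0+0 = 0
  1+1 = 0 carry 1
  1+0+1 = 0 carry 1
  final carry 1
Sum = 0b10001100000001111; now AND with 0b11101101000111001:
  10001100000001111
& 11101101000111001
= 10001100000001001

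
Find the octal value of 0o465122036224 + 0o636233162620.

Add column by column in base 8, right to left:
  4+0 = 4
  2+2 = 4
  2+6 = 0 carry 1
  6+2+1 = 1 carry 1
  3+6+1 = 2 carry 1
  0+1+1 = 2
  2+3 = 5
  2+3 = 5
  1+2 = 3
  5+6 = 3 carry 1
  6+3+1 = 2 carry 1
  4+6+1 = 3 carry 1
  final carry 1

0o1323355221044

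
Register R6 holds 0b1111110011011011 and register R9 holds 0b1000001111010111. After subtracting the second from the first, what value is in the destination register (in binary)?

0b111100100000100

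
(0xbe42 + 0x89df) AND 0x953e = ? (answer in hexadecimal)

0x20

Add column by column in base 16, right to left:
  2+f = 1 carry 1
  4+d+1 = 2 carry 1
  e+9+1 = 8 carry 1
  b+8+1 = 4 carry 1
  final carry 1
Sum = 0x14821; now AND with 0x953e:
  1&0=0, 4&9=0, 8&5=0, 2&3=2, 1&e=0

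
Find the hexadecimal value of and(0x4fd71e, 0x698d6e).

AND each hex digit independently (no carries):
  4&6=4, f&9=9, d&8=8, 7&d=5, 1&6=0, e&e=e

0x49850e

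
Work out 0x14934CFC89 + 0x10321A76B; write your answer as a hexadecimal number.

Add column by column in base 16, right to left:
  9+B = 4 carry 1
  8+6+1 = F
  C+7 = 3 carry 1
  F+A+1 = A carry 1
  C+1+1 = E
  4+2 = 6
  3+3 = 6
  9+0 = 9
  4+1 = 5
  1+0 = 1

0x15966EA3F4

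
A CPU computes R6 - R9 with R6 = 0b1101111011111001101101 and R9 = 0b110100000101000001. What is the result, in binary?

Subtract column by column in base 2:
  1-1 → 0
  0-0 → 0
  1-0 → 1
  1-0 → 1
  0-0 → 0
  1-0 → 1
  1-1 → 0
  0-0 → 0
  0-1 → 1 (borrow)
  1-0-1 → 0
  1-0 → 1
  1-0 → 1
  1-0 → 1
  1-0 → 1
  0-1 → 1 (borrow)
  1-0-1 → 0
  1-1 → 0
  1-1 → 0
  1-0 → 1
  0-0 → 0
  1-0 → 1
  1-0 → 1

0b1101000111110100101100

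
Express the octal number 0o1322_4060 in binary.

0b1011010010100000110000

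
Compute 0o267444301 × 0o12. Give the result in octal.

0o3453553612

Multiply each base-8 digit by 10, carrying:
  1×10 = 10 → write 2 carry 1
  0×10+1 = 1 → write 1
  3×10 = 30 → write 6 carry 3
  4×10+3 = 43 → write 3 carry 5
  4×10+5 = 45 → write 5 carry 5
  4×10+5 = 45 → write 5 carry 5
  7×10+5 = 75 → write 3 carry 9
  6×10+9 = 69 → write 5 carry 8
  2×10+8 = 28 → write 4 carry 3
  remaining carry: 3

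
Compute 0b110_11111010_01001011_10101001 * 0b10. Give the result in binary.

0b1101111101001001011101010010

Multiply each base-2 digit by 2, carrying:
  1×2 = 2 → write 0 carry 1
  0×2+1 = 1 → write 1
  0×2 = 0 → write 0
  1×2 = 2 → write 0 carry 1
  0×2+1 = 1 → write 1
  1×2 = 2 → write 0 carry 1
  0×2+1 = 1 → write 1
  1×2 = 2 → write 0 carry 1
  1×2+1 = 3 → write 1 carry 1
  1×2+1 = 3 → write 1 carry 1
  0×2+1 = 1 → write 1
  1×2 = 2 → write 0 carry 1
  0×2+1 = 1 → write 1
  0×2 = 0 → write 0
  1×2 = 2 → write 0 carry 1
  0×2+1 = 1 → write 1
  0×2 = 0 → write 0
  1×2 = 2 → write 0 carry 1
  0×2+1 = 1 → write 1
  1×2 = 2 → write 0 carry 1
  1×2+1 = 3 → write 1 carry 1
  1×2+1 = 3 → write 1 carry 1
  1×2+1 = 3 → write 1 carry 1
  1×2+1 = 3 → write 1 carry 1
  0×2+1 = 1 → write 1
  1×2 = 2 → write 0 carry 1
  1×2+1 = 3 → write 1 carry 1
  remaining carry: 1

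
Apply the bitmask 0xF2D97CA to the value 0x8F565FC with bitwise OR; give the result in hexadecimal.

0xFFDF7FE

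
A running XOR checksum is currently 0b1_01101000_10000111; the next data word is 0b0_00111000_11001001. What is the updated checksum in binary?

XOR bit by bit (1 where the bits differ):
  10110100010000111
^ 00011100011001001
= 10101000001001110

0b10101000001001110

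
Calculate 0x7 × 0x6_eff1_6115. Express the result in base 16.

Multiply each base-16 digit by 7, carrying:
  5×7 = 35 → write 3 carry 2
  1×7+2 = 9 → write 9
  1×7 = 7 → write 7
  6×7 = 42 → write a carry 2
  1×7+2 = 9 → write 9
  f×7 = 105 → write 9 carry 6
  f×7+6 = 111 → write f carry 6
  e×7+6 = 104 → write 8 carry 6
  6×7+6 = 48 → write 0 carry 3
  remaining carry: 3

0x308f99a793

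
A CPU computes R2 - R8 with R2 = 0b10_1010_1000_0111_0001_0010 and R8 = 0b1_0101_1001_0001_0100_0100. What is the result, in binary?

0b101001111010111001110

Subtract column by column in base 2:
  0-0 → 0
  1-0 → 1
  0-1 → 1 (borrow)
  0-0-1 → 1 (borrow)
  1-0-1 → 0
  0-0 → 0
  0-1 → 1 (borrow)
  0-0-1 → 1 (borrow)
  1-1-1 → 1 (borrow)
  1-0-1 → 0
  1-0 → 1
  0-0 → 0
  0-1 → 1 (borrow)
  0-0-1 → 1 (borrow)
  0-0-1 → 1 (borrow)
  1-1-1 → 1 (borrow)
  0-1-1 → 0 (borrow)
  1-0-1 → 0
  0-1 → 1 (borrow)
  1-0-1 → 0
  0-1 → 1 (borrow)
  1-0-1 → 0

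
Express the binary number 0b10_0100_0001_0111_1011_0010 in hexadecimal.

0x2417B2

Group the bits into nibbles: 0010 0100 0001 0111 1011 0010 → 2417B2.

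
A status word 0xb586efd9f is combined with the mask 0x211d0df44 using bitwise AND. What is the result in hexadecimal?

AND each hex digit independently (no carries):
  b&2=2, 5&1=1, 8&1=0, 6&d=4, e&0=0, f&d=d, d&f=d, 9&4=0, f&4=4

0x21040dd04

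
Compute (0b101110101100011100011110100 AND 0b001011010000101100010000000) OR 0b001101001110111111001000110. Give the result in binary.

0b1111001110111111011000110

0b101110101100011100011110100 AND 0b001011010000101100010000000 = 0b001010000000001100010000000.
Then OR with 0b001101001110111111001000110.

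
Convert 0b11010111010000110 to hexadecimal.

Group the bits into nibbles: 0001 1010 1110 1000 0110 → 1AE86.

0x1AE86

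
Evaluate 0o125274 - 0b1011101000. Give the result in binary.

0b1010011111010100

0o125274 = 0b1010101010111100 in binary.
Subtract column by column in base 2:
  0-0 → 0
  0-0 → 0
  1-0 → 1
  1-1 → 0
  1-0 → 1
  1-1 → 0
  0-1 → 1 (borrow)
  1-1-1 → 1 (borrow)
  0-0-1 → 1 (borrow)
  1-1-1 → 1 (borrow)
  0-0-1 → 1 (borrow)
  1-0-1 → 0
  0-0 → 0
  1-0 → 1
  0-0 → 0
  1-0 → 1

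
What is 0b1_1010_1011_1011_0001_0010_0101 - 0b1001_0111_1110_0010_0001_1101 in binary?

0b1000100111100111100001000

Subtract column by column in base 2:
  1-1 → 0
  0-0 → 0
  1-1 → 0
  0-1 → 1 (borrow)
  0-1-1 → 0 (borrow)
  1-0-1 → 0
  0-0 → 0
  0-0 → 0
  1-0 → 1
  0-1 → 1 (borrow)
  0-0-1 → 1 (borrow)
  0-0-1 → 1 (borrow)
  1-0-1 → 0
  1-1 → 0
  0-1 → 1 (borrow)
  1-1-1 → 1 (borrow)
  1-1-1 → 1 (borrow)
  1-1-1 → 1 (borrow)
  0-1-1 → 0 (borrow)
  1-0-1 → 0
  0-1 → 1 (borrow)
  1-0-1 → 0
  0-0 → 0
  1-1 → 0
  1-0 → 1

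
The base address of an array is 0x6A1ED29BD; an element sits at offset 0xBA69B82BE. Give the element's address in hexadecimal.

Add column by column in base 16, right to left:
  D+E = B carry 1
  B+B+1 = 7 carry 1
  9+2+1 = C
  2+8 = A
  D+B = 8 carry 1
  E+9+1 = 8 carry 1
  1+6+1 = 8
  A+A = 4 carry 1
  6+B+1 = 2 carry 1
  final carry 1

0x124888AC7B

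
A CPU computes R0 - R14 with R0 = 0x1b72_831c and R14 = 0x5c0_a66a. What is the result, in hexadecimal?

0x15b1dcb2

Subtract column by column in base 16:
  c-a → 2
  1-6 → b (borrow)
  3-6-1 → c (borrow)
  8-a-1 → d (borrow)
  2-0-1 → 1
  7-c → b (borrow)
  b-5-1 → 5
  1-0 → 1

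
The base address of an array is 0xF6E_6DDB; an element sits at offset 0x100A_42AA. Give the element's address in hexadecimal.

Add column by column in base 16, right to left:
  B+A = 5 carry 1
  D+A+1 = 8 carry 1
  D+2+1 = 0 carry 1
  6+4+1 = B
  E+A = 8 carry 1
  6+0+1 = 7
  F+0 = F
  0+1 = 1

0x1F78B085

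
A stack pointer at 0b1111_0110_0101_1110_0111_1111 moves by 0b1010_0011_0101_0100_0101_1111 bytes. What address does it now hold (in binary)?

0b1100110011011001011011110

Add column by column in base 2, right to left:
  1+1 = 0 carry 1
  1+1+1 = 1 carry 1
  1+1+1 = 1 carry 1
  1+1+1 = 1 carry 1
  1+1+1 = 1 carry 1
  1+0+1 = 0 carry 1
  1+1+1 = 1 carry 1
  0+0+1 = 1
  0+0 = 0
  1+0 = 1
  1+1 = 0 carry 1
  1+0+1 = 0 carry 1
  1+1+1 = 1 carry 1
  0+0+1 = 1
  1+1 = 0 carry 1
  0+0+1 = 1
  0+1 = 1
  1+1 = 0 carry 1
  1+0+1 = 0 carry 1
  0+0+1 = 1
  1+0 = 1
  1+1 = 0 carry 1
  1+0+1 = 0 carry 1
  1+1+1 = 1 carry 1
  final carry 1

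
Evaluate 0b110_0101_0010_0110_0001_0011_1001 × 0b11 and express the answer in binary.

Multiply each base-2 digit by 3, carrying:
  1×3 = 3 → write 1 carry 1
  0×3+1 = 1 → write 1
  0×3 = 0 → write 0
  1×3 = 3 → write 1 carry 1
  1×3+1 = 4 → write 0 carry 2
  1×3+2 = 5 → write 1 carry 2
  0×3+2 = 2 → write 0 carry 1
  0×3+1 = 1 → write 1
  1×3 = 3 → write 1 carry 1
  0×3+1 = 1 → write 1
  0×3 = 0 → write 0
  0×3 = 0 → write 0
  0×3 = 0 → write 0
  1×3 = 3 → write 1 carry 1
  1×3+1 = 4 → write 0 carry 2
  0×3+2 = 2 → write 0 carry 1
  0×3+1 = 1 → write 1
  1×3 = 3 → write 1 carry 1
  0×3+1 = 1 → write 1
  0×3 = 0 → write 0
  1×3 = 3 → write 1 carry 1
  0×3+1 = 1 → write 1
  1×3 = 3 → write 1 carry 1
  0×3+1 = 1 → write 1
  0×3 = 0 → write 0
  1×3 = 3 → write 1 carry 1
  1×3+1 = 4 → write 0 carry 2
  remaining carry: 10

0b10010111101110010001110101011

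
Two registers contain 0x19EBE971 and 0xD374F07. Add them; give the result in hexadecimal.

0x27233878

Add column by column in base 16, right to left:
  1+7 = 8
  7+0 = 7
  9+F = 8 carry 1
  E+4+1 = 3 carry 1
  B+7+1 = 3 carry 1
  E+3+1 = 2 carry 1
  9+D+1 = 7 carry 1
  1+0+1 = 2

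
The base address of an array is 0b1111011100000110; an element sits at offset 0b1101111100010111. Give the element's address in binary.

0b11101011000011101

Add column by column in base 2, right to left:
  0+1 = 1
  1+1 = 0 carry 1
  1+1+1 = 1 carry 1
  0+0+1 = 1
  0+1 = 1
  0+0 = 0
  0+0 = 0
  0+0 = 0
  1+1 = 0 carry 1
  1+1+1 = 1 carry 1
  1+1+1 = 1 carry 1
  0+1+1 = 0 carry 1
  1+1+1 = 1 carry 1
  1+0+1 = 0 carry 1
  1+1+1 = 1 carry 1
  1+1+1 = 1 carry 1
  final carry 1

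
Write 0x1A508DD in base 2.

Expand each hex digit to 4 bits: 1=0001 A=1010 5=0101 0=0000 8=1000 D=1101 D=1101.

0b1101001010000100011011101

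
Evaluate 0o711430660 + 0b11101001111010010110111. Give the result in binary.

0b111100110110010011001100111

0o711430660 = 0b111001001100011000110110000 in binary.
Add column by column in base 2, right to left:
  0+1 = 1
  0+1 = 1
  0+1 = 1
  0+0 = 0
  1+1 = 0 carry 1
  1+1+1 = 1 carry 1
  0+0+1 = 1
  1+1 = 0 carry 1
  1+0+1 = 0 carry 1
  0+0+1 = 1
  0+1 = 1
  0+0 = 0
  1+1 = 0 carry 1
  1+1+1 = 1 carry 1
  0+1+1 = 0 carry 1
  0+1+1 = 0 carry 1
  0+0+1 = 1
  1+0 = 1
  1+1 = 0 carry 1
  0+0+1 = 1
  0+1 = 1
  1+1 = 0 carry 1
  0+1+1 = 0 carry 1
  0+0+1 = 1
  1+0 = 1
  1+0 = 1
  1+0 = 1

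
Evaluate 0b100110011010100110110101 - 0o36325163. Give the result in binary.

0o36325163 = 0b11110011010101001110011 in binary.
Subtract column by column in base 2:
  1-1 → 0
  0-1 → 1 (borrow)
  1-0-1 → 0
  0-0 → 0
  1-1 → 0
  1-1 → 0
  0-1 → 1 (borrow)
  1-0-1 → 0
  1-0 → 1
  0-1 → 1 (borrow)
  0-0-1 → 1 (borrow)
  1-1-1 → 1 (borrow)
  0-0-1 → 1 (borrow)
  1-1-1 → 1 (borrow)
  0-0-1 → 1 (borrow)
  1-1-1 → 1 (borrow)
  1-1-1 → 1 (borrow)
  0-0-1 → 1 (borrow)
  0-0-1 → 1 (borrow)
  1-1-1 → 1 (borrow)
  1-1-1 → 1 (borrow)
  0-1-1 → 0 (borrow)
  0-1-1 → 0 (borrow)
  1-0-1 → 0

0b111111111111101000010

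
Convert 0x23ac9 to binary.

0b100011101011001001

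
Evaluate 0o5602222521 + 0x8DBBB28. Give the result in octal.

0x8DBBB28 = 0o1066735450 in octal.
Add column by column in base 8, right to left:
  1+0 = 1
  2+5 = 7
  5+4 = 1 carry 1
  2+5+1 = 0 carry 1
  2+3+1 = 6
  2+7 = 1 carry 1
  2+6+1 = 1 carry 1
  0+6+1 = 7
  6+0 = 6
  5+1 = 6

0o6671160171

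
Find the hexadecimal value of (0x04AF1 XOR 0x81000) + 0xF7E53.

0x17D944

First 0x04AF1 XOR 0x81000 = 0x85AF1.
Add column by column in base 16, right to left:
  1+3 = 4
  F+5 = 4 carry 1
  A+E+1 = 9 carry 1
  5+7+1 = D
  8+F = 7 carry 1
  final carry 1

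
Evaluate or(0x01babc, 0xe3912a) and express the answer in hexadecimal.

0xe3bbbe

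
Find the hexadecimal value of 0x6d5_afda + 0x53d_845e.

Add column by column in base 16, right to left:
  a+e = 8 carry 1
  d+5+1 = 3 carry 1
  f+4+1 = 4 carry 1
  a+8+1 = 3 carry 1
  5+d+1 = 3 carry 1
  d+3+1 = 1 carry 1
  6+5+1 = c

0xc133438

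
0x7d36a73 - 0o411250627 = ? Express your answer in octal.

0x7d36a73 = 0o764665163 in octal.
Subtract column by column in base 8:
  3-7 → 4 (borrow)
  6-2-1 → 3
  1-6 → 3 (borrow)
  5-0-1 → 4
  6-5 → 1
  6-2 → 4
  4-1 → 3
  6-1 → 5
  7-4 → 3

0o353414334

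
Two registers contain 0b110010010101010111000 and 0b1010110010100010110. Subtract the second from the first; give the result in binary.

0b100111100010110100010

Subtract column by column in base 2:
  0-0 → 0
  0-1 → 1 (borrow)
  0-1-1 → 0 (borrow)
  1-0-1 → 0
  1-1 → 0
  1-0 → 1
  0-0 → 0
  1-0 → 1
  0-1 → 1 (borrow)
  1-0-1 → 0
  0-1 → 1 (borrow)
  1-0-1 → 0
  0-0 → 0
  1-1 → 0
  0-1 → 1 (borrow)
  0-0-1 → 1 (borrow)
  1-1-1 → 1 (borrow)
  0-0-1 → 1 (borrow)
  0-1-1 → 0 (borrow)
  1-0-1 → 0
  1-0 → 1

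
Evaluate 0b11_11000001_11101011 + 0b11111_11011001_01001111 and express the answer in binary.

Add column by column in base 2, right to left:
  1+1 = 0 carry 1
  1+1+1 = 1 carry 1
  0+1+1 = 0 carry 1
  1+1+1 = 1 carry 1
  0+0+1 = 1
  1+0 = 1
  1+1 = 0 carry 1
  1+0+1 = 0 carry 1
  1+1+1 = 1 carry 1
  0+0+1 = 1
  0+0 = 0
  0+1 = 1
  0+1 = 1
  0+0 = 0
  1+1 = 0 carry 1
  1+1+1 = 1 carry 1
  1+1+1 = 1 carry 1
  1+1+1 = 1 carry 1
  0+1+1 = 0 carry 1
  0+1+1 = 0 carry 1
  0+1+1 = 0 carry 1
  final carry 1

0b1000111001101100111010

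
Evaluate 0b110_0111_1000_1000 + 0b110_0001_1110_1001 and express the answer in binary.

0b1100100101110001

Add column by column in base 2, right to left:
  0+1 = 1
  0+0 = 0
  0+0 = 0
  1+1 = 0 carry 1
  0+0+1 = 1
  0+1 = 1
  0+1 = 1
  1+1 = 0 carry 1
  1+1+1 = 1 carry 1
  1+0+1 = 0 carry 1
  1+0+1 = 0 carry 1
  0+0+1 = 1
  0+0 = 0
  1+1 = 0 carry 1
  1+1+1 = 1 carry 1
  final carry 1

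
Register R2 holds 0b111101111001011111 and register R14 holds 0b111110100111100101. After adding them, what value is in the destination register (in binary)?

0b1111100100001000100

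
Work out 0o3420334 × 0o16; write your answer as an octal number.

0o61346010

Multiply each base-8 digit by 14, carrying:
  4×14 = 56 → write 0 carry 7
  3×14+7 = 49 → write 1 carry 6
  3×14+6 = 48 → write 0 carry 6
  0×14+6 = 6 → write 6
  2×14 = 28 → write 4 carry 3
  4×14+3 = 59 → write 3 carry 7
  3×14+7 = 49 → write 1 carry 6
  remaining carry: 6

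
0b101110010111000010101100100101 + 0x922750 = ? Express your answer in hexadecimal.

0x2eee5275

0b101110010111000010101100100101 = 0x2e5c2b25 in hexadecimal.
Add column by column in base 16, right to left:
  5+0 = 5
  2+5 = 7
  b+7 = 2 carry 1
  2+2+1 = 5
  c+2 = e
  5+9 = e
  e+0 = e
  2+0 = 2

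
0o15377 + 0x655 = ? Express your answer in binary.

0b10000101010100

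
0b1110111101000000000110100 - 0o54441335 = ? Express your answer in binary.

0o54441335 = 0b101100100100001011011101 in binary.
Subtract column by column in base 2:
  0-1 → 1 (borrow)
  0-0-1 → 1 (borrow)
  1-1-1 → 1 (borrow)
  0-1-1 → 0 (borrow)
  1-1-1 → 1 (borrow)
  1-0-1 → 0
  0-1 → 1 (borrow)
  0-1-1 → 0 (borrow)
  0-0-1 → 1 (borrow)
  0-1-1 → 0 (borrow)
  0-0-1 → 1 (borrow)
  0-0-1 → 1 (borrow)
  0-0-1 → 1 (borrow)
  0-0-1 → 1 (borrow)
  0-1-1 → 0 (borrow)
  1-0-1 → 0
  0-0 → 0
  1-1 → 0
  1-0 → 1
  1-0 → 1
  1-1 → 0
  0-1 → 1 (borrow)
  1-0-1 → 0
  1-1 → 0
  1-0 → 1

0b1001011000011110101010111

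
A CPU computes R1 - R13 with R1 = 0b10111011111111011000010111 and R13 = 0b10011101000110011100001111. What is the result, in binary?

Subtract column by column in base 2:
  1-1 → 0
  1-1 → 0
  1-1 → 0
  0-1 → 1 (borrow)
  1-0-1 → 0
  0-0 → 0
  0-0 → 0
  0-0 → 0
  0-1 → 1 (borrow)
  1-1-1 → 1 (borrow)
  1-1-1 → 1 (borrow)
  0-0-1 → 1 (borrow)
  1-0-1 → 0
  1-1 → 0
  1-1 → 0
  1-0 → 1
  1-0 → 1
  1-0 → 1
  1-1 → 0
  1-0 → 1
  0-1 → 1 (borrow)
  1-1-1 → 1 (borrow)
  1-1-1 → 1 (borrow)
  1-0-1 → 0
  0-0 → 0
  1-1 → 0

0b11110111000111100001000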